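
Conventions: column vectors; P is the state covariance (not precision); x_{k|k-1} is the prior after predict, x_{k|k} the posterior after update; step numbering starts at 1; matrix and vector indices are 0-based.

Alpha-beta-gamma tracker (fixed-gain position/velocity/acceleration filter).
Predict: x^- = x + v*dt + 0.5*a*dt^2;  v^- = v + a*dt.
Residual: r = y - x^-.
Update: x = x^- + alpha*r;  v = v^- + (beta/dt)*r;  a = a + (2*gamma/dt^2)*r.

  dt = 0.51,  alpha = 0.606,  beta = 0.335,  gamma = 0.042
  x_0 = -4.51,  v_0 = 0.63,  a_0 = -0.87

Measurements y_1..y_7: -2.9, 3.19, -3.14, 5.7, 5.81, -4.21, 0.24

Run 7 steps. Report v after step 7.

v_post = -3.5043

step 1: x_pred=-4.3018  r=1.4018  x^+=-3.4523  v^+=1.1071  a^+=-0.4173
step 2: x_pred=-2.9420  r=6.1320  x^+=0.7740  v^+=4.9222  a^+=1.5631
step 3: x_pred=3.4876  r=-6.6276  x^+=-0.5287  v^+=1.3659  a^+=-0.5773
step 4: x_pred=0.0928  r=5.6072  x^+=3.4908  v^+=4.7546  a^+=1.2335
step 5: x_pred=6.0760  r=-0.2660  x^+=5.9148  v^+=5.2090  a^+=1.1476
step 6: x_pred=8.7206  r=-12.9306  x^+=0.8847  v^+=-2.6994  a^+=-3.0284
step 7: x_pred=-0.8859  r=1.1259  x^+=-0.2036  v^+=-3.5043  a^+=-2.6648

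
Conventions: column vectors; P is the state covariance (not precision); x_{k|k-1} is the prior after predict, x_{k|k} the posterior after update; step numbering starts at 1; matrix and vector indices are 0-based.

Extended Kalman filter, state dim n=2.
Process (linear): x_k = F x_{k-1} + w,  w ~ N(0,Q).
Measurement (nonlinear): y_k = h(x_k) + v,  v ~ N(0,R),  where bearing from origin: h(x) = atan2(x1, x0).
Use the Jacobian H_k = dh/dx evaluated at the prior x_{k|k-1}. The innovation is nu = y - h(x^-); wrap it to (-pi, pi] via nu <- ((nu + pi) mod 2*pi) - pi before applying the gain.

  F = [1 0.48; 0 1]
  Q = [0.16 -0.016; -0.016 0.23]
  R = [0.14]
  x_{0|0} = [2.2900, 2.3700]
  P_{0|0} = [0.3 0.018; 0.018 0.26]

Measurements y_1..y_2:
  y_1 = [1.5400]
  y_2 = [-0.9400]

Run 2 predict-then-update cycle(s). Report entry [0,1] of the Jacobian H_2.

step 1: x^-=[3.4276, 2.3700]  P^-=[0.5372 0.1268; 0.1268 0.4900]  H_jac=[-0.1365 0.1974]  S=[0.1623]  K=[-0.2976; 0.4894]  nu=[0.9350]  x^+=[3.1494, 2.8276]  P^+=[0.5228 0.1504; 0.1504 0.4511]
step 2: x^-=[4.5066, 2.8276]  P^-=[0.9312 0.3510; 0.3510 0.6811]  H_jac=[-0.0999 0.1592]  S=[0.1554]  K=[-0.2390; 0.4723]  nu=[-1.5003]  x^+=[4.8652, 2.1191]  P^+=[0.9223 0.3685; 0.3685 0.6465]

H_jac[0,1] = 0.1592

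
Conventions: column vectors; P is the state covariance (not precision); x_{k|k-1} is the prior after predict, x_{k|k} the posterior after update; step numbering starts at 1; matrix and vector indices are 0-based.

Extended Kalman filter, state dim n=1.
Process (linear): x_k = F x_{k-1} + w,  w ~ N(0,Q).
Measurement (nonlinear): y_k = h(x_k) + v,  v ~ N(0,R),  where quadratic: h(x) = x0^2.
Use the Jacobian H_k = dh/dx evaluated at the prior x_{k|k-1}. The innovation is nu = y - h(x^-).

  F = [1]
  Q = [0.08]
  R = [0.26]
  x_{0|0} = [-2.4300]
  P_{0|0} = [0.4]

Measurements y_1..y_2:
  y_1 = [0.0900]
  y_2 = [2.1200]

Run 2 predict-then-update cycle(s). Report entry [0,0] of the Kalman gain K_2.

step 1: x^-=[-2.4300]  P^-=[0.4800]  H_jac=[-4.8600]  S=[11.5974]  K=[-0.2011]  nu=[-5.8149]  x^+=[-1.2603]  P^+=[0.0108]
step 2: x^-=[-1.2603]  P^-=[0.0908]  H_jac=[-2.5207]  S=[0.8367]  K=[-0.2734]  nu=[0.5315]  x^+=[-1.4057]  P^+=[0.0282]

K[0,0] = -0.2734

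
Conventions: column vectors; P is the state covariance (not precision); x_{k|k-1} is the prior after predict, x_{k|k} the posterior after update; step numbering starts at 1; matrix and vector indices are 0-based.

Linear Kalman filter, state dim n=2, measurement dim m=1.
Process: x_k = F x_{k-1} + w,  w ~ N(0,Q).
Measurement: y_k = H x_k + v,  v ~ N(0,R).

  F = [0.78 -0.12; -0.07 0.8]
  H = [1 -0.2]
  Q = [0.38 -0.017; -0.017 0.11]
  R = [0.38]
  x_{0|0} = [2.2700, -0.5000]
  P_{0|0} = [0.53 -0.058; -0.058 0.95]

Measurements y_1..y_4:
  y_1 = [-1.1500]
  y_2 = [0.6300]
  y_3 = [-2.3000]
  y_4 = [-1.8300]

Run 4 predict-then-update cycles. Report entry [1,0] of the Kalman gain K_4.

K[1,0] = -0.1354

step 1: x^-=[1.8306, -0.5589]  P^-=[0.7270 -0.1738; -0.1738 0.7271]  S=[1.2056]  K=[0.6318; -0.2648]  nu=[-3.0924]  x^+=[-0.1233, 0.2599]  P^+=[0.2457 0.0279; 0.0279 0.6426]
step 2: x^-=[-0.1274, 0.2166]  P^-=[0.5335 -0.0745; -0.0745 0.5193]  S=[0.9641]  K=[0.5688; -0.1850]  nu=[0.8007]  x^+=[0.3281, 0.0685]  P^+=[0.2216 0.0270; 0.0270 0.4863]
step 3: x^-=[0.2477, 0.0318]  P^-=[0.5167 -0.0587; -0.0587 0.4193]  S=[0.9370]  K=[0.5640; -0.1522]  nu=[-2.5413]  x^+=[-1.1857, 0.4185]  P^+=[0.2187 0.0217; 0.0217 0.3976]
step 4: x^-=[-0.9750, 0.4178]  P^-=[0.5147 -0.0534; -0.0534 0.3631]  S=[0.9306]  K=[0.5646; -0.1354]  nu=[-0.7714]  x^+=[-1.4105, 0.5223]  P^+=[0.2181 0.0178; 0.0178 0.3461]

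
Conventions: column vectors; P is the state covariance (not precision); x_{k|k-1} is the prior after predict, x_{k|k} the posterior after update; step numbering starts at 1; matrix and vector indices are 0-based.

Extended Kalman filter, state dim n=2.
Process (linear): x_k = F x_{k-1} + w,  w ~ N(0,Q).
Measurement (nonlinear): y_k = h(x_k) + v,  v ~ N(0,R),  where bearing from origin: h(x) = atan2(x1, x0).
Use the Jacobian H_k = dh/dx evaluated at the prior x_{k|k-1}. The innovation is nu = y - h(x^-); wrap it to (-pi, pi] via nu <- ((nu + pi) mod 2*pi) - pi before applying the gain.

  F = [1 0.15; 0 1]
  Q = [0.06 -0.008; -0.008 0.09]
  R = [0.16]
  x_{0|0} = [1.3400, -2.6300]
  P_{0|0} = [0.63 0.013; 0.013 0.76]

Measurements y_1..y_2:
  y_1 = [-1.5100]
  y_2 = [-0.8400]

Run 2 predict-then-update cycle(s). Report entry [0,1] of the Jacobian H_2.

H_jac[0,1] = 0.0324

step 1: x^-=[0.9455, -2.6300]  P^-=[0.7110 0.1190; 0.1190 0.8500]  H_jac=[0.3367 0.1210]  S=[0.2628]  K=[0.9659; 0.5441]  nu=[-0.2843]  x^+=[0.6709, -2.7847]  P^+=[0.4658 -0.0191; -0.0191 0.7722]
step 2: x^-=[0.2532, -2.7847]  P^-=[0.5375 0.0887; 0.0887 0.8622]  H_jac=[0.3562 0.0324]  S=[0.2311]  K=[0.8407; 0.2575]  nu=[0.6401]  x^+=[0.7913, -2.6198]  P^+=[0.3741 0.0387; 0.0387 0.8469]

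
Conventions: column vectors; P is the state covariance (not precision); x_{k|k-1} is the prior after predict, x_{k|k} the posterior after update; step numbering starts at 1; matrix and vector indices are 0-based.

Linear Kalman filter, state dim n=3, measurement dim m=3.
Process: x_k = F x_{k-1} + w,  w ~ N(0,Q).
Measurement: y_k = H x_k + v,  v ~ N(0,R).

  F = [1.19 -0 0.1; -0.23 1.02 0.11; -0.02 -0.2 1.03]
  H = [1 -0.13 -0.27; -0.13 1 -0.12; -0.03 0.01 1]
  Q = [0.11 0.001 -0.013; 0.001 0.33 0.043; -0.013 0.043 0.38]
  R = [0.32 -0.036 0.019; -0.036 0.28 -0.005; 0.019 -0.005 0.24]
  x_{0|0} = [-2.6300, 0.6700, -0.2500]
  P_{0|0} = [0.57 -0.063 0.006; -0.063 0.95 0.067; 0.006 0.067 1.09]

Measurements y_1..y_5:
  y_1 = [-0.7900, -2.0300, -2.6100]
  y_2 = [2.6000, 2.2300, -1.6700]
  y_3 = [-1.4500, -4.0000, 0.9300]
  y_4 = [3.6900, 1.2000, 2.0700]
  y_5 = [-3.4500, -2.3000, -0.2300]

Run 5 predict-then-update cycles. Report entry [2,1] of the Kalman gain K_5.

step 1: x^-=[-3.1547, 1.2608, -0.3389]  P^-=[0.9295 -0.2120 0.1067; -0.2120 1.4060 0.0412; 0.1067 0.0412 1.5463]  S=[1.3864 -0.5246 -0.3290; -0.5246 1.7726 -0.1386; -0.3290 -0.1386 1.7818]  K=[0.7249 0.0336 0.1795; 0.0461 0.8280 0.1075; -0.0373 -0.0333 0.8568]  nu=[2.4371, -3.7416, -2.3783]  x^+=[-1.9407, -1.9806, -2.3428]  P^+=[0.2545 0.0232 0.0641; 0.0232 0.2352 0.0209; 0.0641 0.0209 0.2068]
step 2: x^-=[-2.5438, -1.8316, -1.9781]  P^-=[0.4877 -0.0292 0.0747; -0.0292 0.5812 0.0264; 0.0747 0.0264 0.5978]  S=[0.8302 -0.1983 -0.0864; -0.1983 0.8816 -0.0512; -0.0864 -0.0512 0.8344]  K=[0.5876 0.0248 0.1340; 0.0347 0.6727 0.0845; -0.0423 -0.0309 0.7079]  nu=[4.3716, 3.4935, 0.2501]  x^+=[0.1449, 0.6914, -2.0937]  P^+=[0.2053 0.0177 0.0492; 0.0177 0.1909 0.0162; 0.0492 0.0162 0.1705]
step 3: x^-=[-0.0369, 0.4415, -2.2977]  P^-=[0.4141 -0.0249 0.0553; -0.0249 0.5344 0.0297; 0.0553 0.0297 0.5601]  S=[0.7626 -0.1787 -0.0938; -0.1787 0.8305 -0.0418; -0.0938 -0.0418 0.7978]  K=[0.5472 0.0210 0.1189; 0.0291 0.6535 0.0825; -0.0527 -0.0303 0.6925]  nu=[-1.9761, -4.7221, 3.2222]  x^+=[-0.8339, -2.4357, 0.1810]  P^+=[0.1906 0.0157 0.0444; 0.0157 0.1854 0.0157; 0.0444 0.0157 0.1665]
step 4: x^-=[-0.9743, -2.2727, 0.6903]  P^-=[0.3922 -0.0239 0.0499; -0.0239 0.5289 0.0309; 0.0499 0.0309 0.5560]  S=[0.7431 -0.1741 -0.0977; -0.1741 0.8239 -0.0396; -0.0977 -0.0396 0.7940]  K=[0.5336 0.0201 0.1144; 0.0274 0.6510 0.0823; -0.0566 -0.0302 0.6902]  nu=[4.5552, 3.4288, 1.3732]  x^+=[1.6822, 0.1976, 1.2770]  P^+=[0.1857 0.0151 0.0429; 0.0151 0.1847 0.0156; 0.0429 0.0156 0.1659]
step 5: x^-=[2.1296, -0.0449, 1.2422]  P^-=[0.3849 -0.0234 0.0483; -0.0234 0.5282 0.0312; 0.0483 0.0312 0.5553]  S=[0.7365 -0.1725 -0.0990; -0.1725 0.8229 -0.0391; -0.0990 -0.0391 0.7935]  K=[0.5289 0.0200 0.1129; 0.0270 0.6507 0.0823; -0.0579 -0.0301 0.6897]  nu=[-5.2500, -1.8292, -1.4078]  x^+=[-0.8427, -1.4930, 0.6303]  P^+=[0.1841 0.0150 0.0424; 0.0150 0.1846 0.0156; 0.0424 0.0156 0.1657]

K[2,1] = -0.0301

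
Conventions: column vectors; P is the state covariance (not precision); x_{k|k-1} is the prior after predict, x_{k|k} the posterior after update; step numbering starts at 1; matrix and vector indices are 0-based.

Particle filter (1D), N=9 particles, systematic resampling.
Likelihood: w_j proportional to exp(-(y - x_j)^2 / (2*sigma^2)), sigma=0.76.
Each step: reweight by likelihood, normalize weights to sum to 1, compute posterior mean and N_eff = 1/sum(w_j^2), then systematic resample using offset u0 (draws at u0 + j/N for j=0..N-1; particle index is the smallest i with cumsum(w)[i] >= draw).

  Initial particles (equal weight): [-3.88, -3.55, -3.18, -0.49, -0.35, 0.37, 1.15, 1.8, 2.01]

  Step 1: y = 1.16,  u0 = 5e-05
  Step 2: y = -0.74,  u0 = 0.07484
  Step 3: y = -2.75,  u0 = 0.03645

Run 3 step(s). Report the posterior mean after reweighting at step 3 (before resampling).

step 1: w=[0.0000, 0.0000, 0.0000, 0.0310, 0.0455, 0.1908, 0.3276, 0.2298, 0.1753]  mean=1.1821  Neff=4.3427  idx=[3, 5, 5, 6, 6, 6, 7, 7, 8]
step 2: w=[0.5320, 0.1933, 0.1933, 0.0255, 0.0255, 0.0255, 0.0021, 0.0021, 0.0008]  mean=-0.0205  Neff=2.7806  idx=[0, 0, 0, 0, 0, 1, 2, 2, 4]
step 3: w=[0.1978, 0.1978, 0.1978, 0.1978, 0.1978, 0.0036, 0.0036, 0.0036, 0.0000]  mean=-0.4806  Neff=5.1092  idx=[0, 0, 1, 1, 2, 2, 3, 4, 4]

post_mean = -0.4806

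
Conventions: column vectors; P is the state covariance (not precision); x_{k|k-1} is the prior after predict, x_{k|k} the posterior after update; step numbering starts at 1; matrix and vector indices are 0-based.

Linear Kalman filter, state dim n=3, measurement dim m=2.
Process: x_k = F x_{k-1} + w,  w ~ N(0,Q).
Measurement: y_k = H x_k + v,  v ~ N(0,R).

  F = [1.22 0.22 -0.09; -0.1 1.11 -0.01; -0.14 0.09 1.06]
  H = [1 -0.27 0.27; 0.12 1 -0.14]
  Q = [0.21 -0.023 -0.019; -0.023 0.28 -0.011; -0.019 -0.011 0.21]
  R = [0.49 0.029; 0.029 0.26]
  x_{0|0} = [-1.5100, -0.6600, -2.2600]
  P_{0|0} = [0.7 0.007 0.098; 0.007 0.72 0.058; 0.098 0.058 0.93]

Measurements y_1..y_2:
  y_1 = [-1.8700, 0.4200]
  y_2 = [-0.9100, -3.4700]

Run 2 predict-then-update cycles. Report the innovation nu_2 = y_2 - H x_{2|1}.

step 1: x^-=[-1.7840, -0.5590, -2.2436]  P^-=[1.2742 0.0714 -0.0714; 0.0714 1.1716 0.1177; -0.0714 0.1177 1.2563]  S=[1.8469 -0.0690; -0.0690 1.4611]  K=[0.6762 0.1922; -0.0859 0.7924; 0.1263 -0.0398]  nu=[0.3688, 0.8790]  x^+=[-1.3656, 0.1058, -2.2320]  P^+=[0.3936 -0.0082 -0.2182; -0.0082 0.2312 0.1908; -0.2182 0.1908 1.2238]
step 2: x^-=[-1.4419, 0.2763, -2.1652]  P^-=[0.8529 -0.0431 -0.4410; -0.0431 0.5661 0.2532; -0.4410 0.2532 1.6961]  S=[1.2561 -0.0020; -0.0020 0.8052]  K=[0.5938 0.1517; -0.1006 0.6524; -0.0410 -0.0463]  nu=[1.1911, -3.8764]  x^+=[-1.3226, -2.3723, -2.0346]  P^+=[0.3919 -0.0471 -0.4048; -0.0471 0.2105 0.2723; -0.4048 0.2723 1.6922]

innov = [1.1911, -3.8764]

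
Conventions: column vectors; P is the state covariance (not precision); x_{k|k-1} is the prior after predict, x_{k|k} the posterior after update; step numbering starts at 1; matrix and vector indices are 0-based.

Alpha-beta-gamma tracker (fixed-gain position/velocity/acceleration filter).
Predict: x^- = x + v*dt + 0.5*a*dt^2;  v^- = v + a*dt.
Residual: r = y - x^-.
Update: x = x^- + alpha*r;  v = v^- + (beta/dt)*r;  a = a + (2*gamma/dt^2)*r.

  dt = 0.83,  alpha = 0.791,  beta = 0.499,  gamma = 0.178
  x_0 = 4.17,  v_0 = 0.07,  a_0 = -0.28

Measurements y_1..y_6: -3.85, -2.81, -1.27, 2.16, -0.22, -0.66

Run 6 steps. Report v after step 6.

step 1: x_pred=4.1317  r=-7.9817  x^+=-2.1818  v^+=-4.9610  a^+=-4.4046
step 2: x_pred=-7.8167  r=5.0067  x^+=-3.8564  v^+=-5.6068  a^+=-1.8174
step 3: x_pred=-9.1361  r=7.8661  x^+=-2.9140  v^+=-2.3862  a^+=2.2475
step 4: x_pred=-4.1203  r=6.2803  x^+=0.8474  v^+=3.2551  a^+=5.4930
step 5: x_pred=5.4412  r=-5.6612  x^+=0.9632  v^+=4.4107  a^+=2.5675
step 6: x_pred=5.5085  r=-6.1685  x^+=0.6292  v^+=2.8332  a^+=-0.6202

v_post = 2.8332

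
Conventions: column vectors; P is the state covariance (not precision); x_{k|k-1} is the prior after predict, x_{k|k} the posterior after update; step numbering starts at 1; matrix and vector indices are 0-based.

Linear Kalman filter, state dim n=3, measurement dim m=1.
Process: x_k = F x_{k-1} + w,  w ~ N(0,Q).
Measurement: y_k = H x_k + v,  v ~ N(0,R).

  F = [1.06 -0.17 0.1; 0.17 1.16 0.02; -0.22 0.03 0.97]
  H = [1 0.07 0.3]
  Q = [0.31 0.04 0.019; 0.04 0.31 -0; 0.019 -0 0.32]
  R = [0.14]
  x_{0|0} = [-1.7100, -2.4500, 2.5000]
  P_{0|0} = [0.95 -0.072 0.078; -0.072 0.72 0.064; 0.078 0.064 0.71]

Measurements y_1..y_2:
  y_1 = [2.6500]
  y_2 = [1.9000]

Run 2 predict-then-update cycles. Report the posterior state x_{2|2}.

x_post = [1.6520, -2.7590, 2.3233]

step 1: x^-=[-1.1461, -3.0827, 2.7277]  P^-=[1.4456 -0.0056 -0.0742; -0.0056 1.2817 0.1059; -0.0742 0.1059 1.0061]  S=[1.6416]  K=[0.8668; 0.0706; 0.1432]  nu=[3.1936]  x^+=[1.6222, -2.8573, 3.1849]  P^+=[0.2122 -0.1061 -0.2779; -0.1061 1.2735 0.0893; -0.2779 0.0893 0.9724]
step 2: x^-=[2.5238, -2.9750, 2.6468]  P^-=[0.5712 -0.2989 -0.2441; -0.2989 1.9906 0.1377; -0.2441 0.1377 1.3716]  S=[0.6619]  K=[0.7207; -0.1786; 0.2675]  nu=[-1.2095]  x^+=[1.6520, -2.7590, 2.3233]  P^+=[0.2274 -0.2137 -0.3717; -0.2137 1.9695 0.1693; -0.3717 0.1693 1.3242]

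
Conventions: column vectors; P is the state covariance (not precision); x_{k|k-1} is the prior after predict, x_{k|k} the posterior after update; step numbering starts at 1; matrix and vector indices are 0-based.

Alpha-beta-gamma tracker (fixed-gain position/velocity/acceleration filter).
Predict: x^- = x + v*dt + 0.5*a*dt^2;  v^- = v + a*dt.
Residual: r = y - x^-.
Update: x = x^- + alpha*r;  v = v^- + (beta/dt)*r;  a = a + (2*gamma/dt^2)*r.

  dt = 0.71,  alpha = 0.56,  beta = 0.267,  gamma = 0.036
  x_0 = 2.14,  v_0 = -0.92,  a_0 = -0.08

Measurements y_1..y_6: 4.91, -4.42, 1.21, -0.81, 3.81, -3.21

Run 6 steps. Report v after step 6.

v_post = -0.5334

step 1: x_pred=1.4666  r=3.4434  x^+=3.3949  v^+=0.3181  a^+=0.4118
step 2: x_pred=3.7246  r=-8.1446  x^+=-0.8364  v^+=-2.4523  a^+=-0.7515
step 3: x_pred=-2.7670  r=3.9770  x^+=-0.5399  v^+=-1.4903  a^+=-0.1834
step 4: x_pred=-1.6442  r=0.8342  x^+=-1.1771  v^+=-1.3068  a^+=-0.0643
step 5: x_pred=-2.1211  r=5.9311  x^+=1.2003  v^+=0.8779  a^+=0.7828
step 6: x_pred=2.0210  r=-5.2310  x^+=-0.9084  v^+=-0.5334  a^+=0.0357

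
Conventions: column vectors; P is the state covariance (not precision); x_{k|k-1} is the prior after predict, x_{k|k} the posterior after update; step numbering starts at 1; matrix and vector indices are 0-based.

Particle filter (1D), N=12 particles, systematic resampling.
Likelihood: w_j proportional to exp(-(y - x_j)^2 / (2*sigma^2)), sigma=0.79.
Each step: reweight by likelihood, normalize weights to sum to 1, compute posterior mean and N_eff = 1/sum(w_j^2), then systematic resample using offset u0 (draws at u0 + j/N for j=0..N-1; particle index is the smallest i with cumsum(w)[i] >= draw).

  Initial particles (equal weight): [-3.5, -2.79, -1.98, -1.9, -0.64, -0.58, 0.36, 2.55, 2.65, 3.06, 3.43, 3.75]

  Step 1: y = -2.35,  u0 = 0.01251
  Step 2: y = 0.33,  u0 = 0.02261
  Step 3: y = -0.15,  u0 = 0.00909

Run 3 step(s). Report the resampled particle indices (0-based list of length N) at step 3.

resampled_idx = [0, 1, 2, 3, 4, 5, 6, 7, 8, 9, 10, 11]

step 1: w=[0.1108, 0.2736, 0.2864, 0.2717, 0.0307, 0.0260, 0.0009, 0.0000, 0.0000, 0.0000, 0.0000, 0.0000]  mean=-2.2687  Neff=4.0887  idx=[0, 0, 1, 1, 1, 2, 2, 2, 3, 3, 3, 3]
step 2: w=[0.0001, 0.0001, 0.0035, 0.0035, 0.0035, 0.1185, 0.1185, 0.1185, 0.1585, 0.1585, 0.1585, 0.1585]  mean=-1.9380  Neff=7.0116  idx=[5, 5, 6, 7, 7, 8, 8, 9, 10, 10, 11, 11]
step 3: w=[0.0724, 0.0724, 0.0724, 0.0724, 0.0724, 0.0911, 0.0911, 0.0911, 0.0911, 0.0911, 0.0911, 0.0911]  mean=-1.9290  Neff=11.8552  idx=[0, 1, 2, 3, 4, 5, 6, 7, 8, 9, 10, 11]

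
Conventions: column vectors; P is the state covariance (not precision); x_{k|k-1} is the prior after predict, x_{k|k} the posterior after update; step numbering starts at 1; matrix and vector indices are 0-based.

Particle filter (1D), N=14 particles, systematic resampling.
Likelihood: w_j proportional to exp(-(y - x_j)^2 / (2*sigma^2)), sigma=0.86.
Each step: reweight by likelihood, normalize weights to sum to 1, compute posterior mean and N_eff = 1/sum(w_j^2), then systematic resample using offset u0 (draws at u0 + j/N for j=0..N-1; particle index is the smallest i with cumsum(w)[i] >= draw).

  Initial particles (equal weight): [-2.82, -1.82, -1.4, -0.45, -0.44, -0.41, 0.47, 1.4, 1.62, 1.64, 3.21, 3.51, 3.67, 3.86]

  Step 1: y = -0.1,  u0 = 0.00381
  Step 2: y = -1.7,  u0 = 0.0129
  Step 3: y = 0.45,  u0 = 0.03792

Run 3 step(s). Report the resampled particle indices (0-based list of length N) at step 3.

resampled_idx = [4, 6, 6, 7, 8, 8, 9, 10, 10, 11, 11, 12, 13, 13]

step 1: w=[0.0015, 0.0299, 0.0704, 0.2032, 0.2041, 0.2069, 0.1772, 0.0482, 0.0299, 0.0285, 0.0001, 0.0000, 0.0000, 0.0000]  mean=-0.1766  Neff=5.9863  idx=[1, 2, 3, 3, 3, 4, 4, 4, 5, 5, 6, 6, 6, 7]
step 2: w=[0.2074, 0.1971, 0.0728, 0.0728, 0.0728, 0.0716, 0.0716, 0.0716, 0.0680, 0.0680, 0.0087, 0.0087, 0.0087, 0.0003]  mean=-0.8892  Neff=8.1571  idx=[0, 0, 0, 1, 1, 1, 2, 3, 4, 5, 6, 7, 8, 9]
step 3: w=[0.0060, 0.0060, 0.0060, 0.0194, 0.0194, 0.0194, 0.1136, 0.1136, 0.1136, 0.1149, 0.1149, 0.1149, 0.1191, 0.1191]  mean=-0.5171  Neff=9.2658  idx=[4, 6, 6, 7, 8, 8, 9, 10, 10, 11, 11, 12, 13, 13]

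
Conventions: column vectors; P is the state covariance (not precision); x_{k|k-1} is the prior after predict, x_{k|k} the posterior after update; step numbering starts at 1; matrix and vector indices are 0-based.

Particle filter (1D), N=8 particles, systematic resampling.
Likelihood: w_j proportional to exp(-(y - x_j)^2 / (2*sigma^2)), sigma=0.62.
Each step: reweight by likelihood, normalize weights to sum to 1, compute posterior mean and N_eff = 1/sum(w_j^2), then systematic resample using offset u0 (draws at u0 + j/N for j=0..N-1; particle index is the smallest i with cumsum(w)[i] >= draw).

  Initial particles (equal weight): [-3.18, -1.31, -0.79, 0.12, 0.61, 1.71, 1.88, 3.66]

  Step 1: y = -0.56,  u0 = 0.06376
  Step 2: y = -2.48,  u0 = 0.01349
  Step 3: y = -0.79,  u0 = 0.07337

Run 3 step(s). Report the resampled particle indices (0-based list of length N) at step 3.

step 1: w=[0.0001, 0.2256, 0.4377, 0.2569, 0.0790, 0.0006, 0.0002, 0.0000]  mean=-0.5610  Neff=3.1779  idx=[1, 1, 2, 2, 2, 3, 3, 4]
step 2: w=[0.4106, 0.4106, 0.0593, 0.0593, 0.0593, 0.0004, 0.0004, 0.0000]  mean=-1.2164  Neff=2.8754  idx=[0, 0, 0, 0, 1, 1, 1, 3]
step 3: w=[0.1187, 0.1187, 0.1187, 0.1187, 0.1187, 0.1187, 0.1187, 0.1688]  mean=-1.2222  Neff=7.8621  idx=[0, 1, 2, 3, 4, 5, 6, 7]

resampled_idx = [0, 1, 2, 3, 4, 5, 6, 7]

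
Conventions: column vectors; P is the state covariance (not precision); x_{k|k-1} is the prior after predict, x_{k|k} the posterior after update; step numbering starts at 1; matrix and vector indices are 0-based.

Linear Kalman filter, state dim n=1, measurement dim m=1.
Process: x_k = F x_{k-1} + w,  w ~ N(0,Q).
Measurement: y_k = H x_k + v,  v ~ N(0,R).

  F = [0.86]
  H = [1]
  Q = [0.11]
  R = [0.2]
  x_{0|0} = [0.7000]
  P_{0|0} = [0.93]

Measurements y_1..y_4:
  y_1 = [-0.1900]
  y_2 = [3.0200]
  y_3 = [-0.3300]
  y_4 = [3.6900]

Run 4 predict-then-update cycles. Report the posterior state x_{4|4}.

x_post = [2.0033]

step 1: x^-=[0.6020]  P^-=[0.7978]  S=[0.9978]  K=[0.7996]  nu=[-0.7920]  x^+=[-0.0313]  P^+=[0.1599]
step 2: x^-=[-0.0269]  P^-=[0.2283]  S=[0.4283]  K=[0.5330]  nu=[3.0469]  x^+=[1.5971]  P^+=[0.1066]
step 3: x^-=[1.3735]  P^-=[0.1888]  S=[0.3888]  K=[0.4857]  nu=[-1.7035]  x^+=[0.5462]  P^+=[0.0971]
step 4: x^-=[0.4697]  P^-=[0.1818]  S=[0.3818]  K=[0.4762]  nu=[3.2203]  x^+=[2.0033]  P^+=[0.0952]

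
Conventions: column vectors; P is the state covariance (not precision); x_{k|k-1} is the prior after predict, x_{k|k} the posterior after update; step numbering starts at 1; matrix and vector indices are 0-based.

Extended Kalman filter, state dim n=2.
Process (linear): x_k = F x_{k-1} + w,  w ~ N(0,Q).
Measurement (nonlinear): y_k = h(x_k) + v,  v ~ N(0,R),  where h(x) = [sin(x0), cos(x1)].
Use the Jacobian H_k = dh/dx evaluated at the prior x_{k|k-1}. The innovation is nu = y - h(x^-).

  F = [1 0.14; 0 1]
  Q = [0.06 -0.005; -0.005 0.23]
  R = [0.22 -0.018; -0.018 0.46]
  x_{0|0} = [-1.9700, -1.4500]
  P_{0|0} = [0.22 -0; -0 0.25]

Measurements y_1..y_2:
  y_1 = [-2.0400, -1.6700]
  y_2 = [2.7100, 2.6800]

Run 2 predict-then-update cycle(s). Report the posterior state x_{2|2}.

step 1: x^-=[-2.1730, -1.4500]  P^-=[0.2849 0.0300; 0.0300 0.4800]  H_jac=[-0.5665 0.0000; 0.0000 0.9927]  S=[0.3114 -0.0349; -0.0349 0.9330]  K=[-0.5168 0.0126; 0.0026 0.5108]  nu=[-1.2159, -1.7905]  x^+=[-1.5672, -2.3678]  P^+=[0.2011 0.0152; 0.0152 0.2366]
step 2: x^-=[-1.8987, -2.3678]  P^-=[0.2700 0.0433; 0.0433 0.4666]  H_jac=[-0.3220 0.0000; 0.0000 0.6989]  S=[0.2480 -0.0278; -0.0278 0.6879]  K=[-0.3472 0.0300; -0.0032 0.4739]  nu=[3.6567, 3.3953]  x^+=[-3.0665, -0.7705]  P^+=[0.2389 0.0287; 0.0287 0.3120]

x_post = [-3.0665, -0.7705]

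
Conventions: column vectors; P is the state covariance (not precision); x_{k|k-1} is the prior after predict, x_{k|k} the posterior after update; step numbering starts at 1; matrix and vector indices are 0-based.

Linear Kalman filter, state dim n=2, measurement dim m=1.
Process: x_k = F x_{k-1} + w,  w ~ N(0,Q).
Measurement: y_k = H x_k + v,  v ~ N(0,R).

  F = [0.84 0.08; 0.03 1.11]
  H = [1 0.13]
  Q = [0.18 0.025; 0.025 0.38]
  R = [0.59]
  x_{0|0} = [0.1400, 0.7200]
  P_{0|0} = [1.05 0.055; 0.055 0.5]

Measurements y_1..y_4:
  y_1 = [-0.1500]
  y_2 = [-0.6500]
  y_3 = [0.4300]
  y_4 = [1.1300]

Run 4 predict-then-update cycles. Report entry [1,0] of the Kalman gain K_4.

K[1,0] = 0.5446

step 1: x^-=[0.1752, 0.8034]  P^-=[0.9315 0.1473; 0.1473 1.0007]  S=[1.5767]  K=[0.6029; 0.1759]  nu=[-0.4296]  x^+=[-0.0838, 0.7278]  P^+=[0.3583 -0.0200; -0.0200 0.9519]
step 2: x^-=[-0.0122, 0.8054]  P^-=[0.4362 0.0999; 0.0999 1.5518]  S=[1.0784]  K=[0.4166; 0.2797]  nu=[-0.7425]  x^+=[-0.3215, 0.5977]  P^+=[0.2491 -0.0257; -0.0257 1.4674]
step 3: x^-=[-0.2222, 0.6538]  P^-=[0.3617 0.1375; 0.1375 2.1865]  S=[1.0244]  K=[0.3705; 0.4117]  nu=[0.5672]  x^+=[-0.0121, 0.8873]  P^+=[0.2211 -0.0188; -0.0188 2.0129]
step 4: x^-=[0.0609, 0.9846]  P^-=[0.3463 0.1918; 0.1918 2.8590]  S=[1.0345]  K=[0.3589; 0.5446]  nu=[0.9411]  x^+=[0.3986, 1.4972]  P^+=[0.2131 -0.0104; -0.0104 2.5521]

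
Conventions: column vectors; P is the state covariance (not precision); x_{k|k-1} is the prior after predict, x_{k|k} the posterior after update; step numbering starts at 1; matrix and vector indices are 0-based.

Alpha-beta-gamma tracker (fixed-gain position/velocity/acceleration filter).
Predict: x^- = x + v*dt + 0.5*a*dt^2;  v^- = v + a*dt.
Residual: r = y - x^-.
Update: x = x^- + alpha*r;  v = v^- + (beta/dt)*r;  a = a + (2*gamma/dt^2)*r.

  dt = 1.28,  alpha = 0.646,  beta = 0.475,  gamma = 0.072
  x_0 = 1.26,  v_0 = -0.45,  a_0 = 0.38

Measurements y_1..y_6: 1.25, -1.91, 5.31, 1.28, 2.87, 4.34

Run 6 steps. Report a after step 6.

step 1: x_pred=0.9953  r=0.2547  x^+=1.1598  v^+=0.1309  a^+=0.4024
step 2: x_pred=1.6570  r=-3.5670  x^+=-0.6473  v^+=-0.6777  a^+=0.0889
step 3: x_pred=-1.4420  r=6.7520  x^+=2.9198  v^+=1.9416  a^+=0.6823
step 4: x_pred=5.9640  r=-4.6840  x^+=2.9382  v^+=1.0768  a^+=0.2706
step 5: x_pred=4.5381  r=-1.6681  x^+=3.4605  v^+=0.8041  a^+=0.1240
step 6: x_pred=4.5914  r=-0.2514  x^+=4.4290  v^+=0.8696  a^+=0.1019

a_post = 0.1019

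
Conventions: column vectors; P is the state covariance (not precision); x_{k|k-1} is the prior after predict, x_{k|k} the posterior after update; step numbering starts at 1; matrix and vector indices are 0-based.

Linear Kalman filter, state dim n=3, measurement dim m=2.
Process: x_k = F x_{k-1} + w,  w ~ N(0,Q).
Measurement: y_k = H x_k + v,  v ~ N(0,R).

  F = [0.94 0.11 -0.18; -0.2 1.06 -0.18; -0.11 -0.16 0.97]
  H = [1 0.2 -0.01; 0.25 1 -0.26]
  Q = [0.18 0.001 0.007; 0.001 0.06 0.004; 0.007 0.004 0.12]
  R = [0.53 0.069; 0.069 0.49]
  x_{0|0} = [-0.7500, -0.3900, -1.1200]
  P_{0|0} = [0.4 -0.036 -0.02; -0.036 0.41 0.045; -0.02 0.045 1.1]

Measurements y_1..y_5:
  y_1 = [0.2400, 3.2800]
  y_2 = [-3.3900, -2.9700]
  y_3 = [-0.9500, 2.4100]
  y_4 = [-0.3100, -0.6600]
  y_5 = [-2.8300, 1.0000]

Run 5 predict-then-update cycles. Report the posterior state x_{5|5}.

x_post = [-1.7634, 1.2628, 0.4288]

step 1: x^-=[-0.5463, -0.0618, -0.9415]  P^-=[0.5716 -0.0326 -0.2403; -0.0326 0.5690 -0.1947; -0.2403 -0.1947 1.1594]  S=[1.1170 0.3696; 0.3696 1.2892]  K=[0.5123 -0.0129; -0.0912 0.5004; -0.1300 -0.3942]  nu=[0.7892, 3.2336]  x^+=[-0.1836, 1.4843, -2.3187]  P^+=[0.2831 -0.0673 -0.0985; -0.0673 0.2706 0.0571; -0.0985 0.0571 0.9023]
step 2: x^-=[0.4080, 2.0275, -2.4664]  P^-=[0.4798 -0.0560 -0.2576; -0.0560 0.4043 -0.1100; -0.2576 -0.1100 0.9803]  S=[1.0093 0.2880; 0.2880 1.0532]  K=[0.4679 -0.0036; -0.0952 0.4237; -0.1849 -0.3570]  nu=[-4.2282, -5.7407]  x^+=[-1.5496, -0.0026, 0.3649]  P^+=[0.2598 -0.0666 -0.1238; -0.0666 0.2292 0.0444; -0.1238 0.0444 0.7735]
step 3: x^-=[-1.5226, 0.2414, 0.5248]  P^-=[0.4638 -0.0538 -0.2574; -0.0538 0.3554 -0.0901; -0.2574 -0.0901 0.8671]  S=[0.9920 0.2749; 0.2749 0.9865]  K=[0.4584 0.0031; -0.0914 0.3959; -0.1947 -0.3309]  nu=[0.5295, 2.6856]  x^+=[-1.2716, 1.2563, -0.4669]  P^+=[0.2545 -0.0633 -0.1260; -0.0633 0.2124 0.0343; -0.1260 0.0343 0.6861]
step 4: x^-=[-0.9731, 1.6701, -0.5140]  P^-=[0.4579 -0.0519 -0.2453; -0.0519 0.3358 -0.0826; -0.2453 -0.0826 0.7880]  S=[0.9859 0.2677; 0.2677 0.9565]  K=[0.4551 0.0047; -0.0881 0.3846; -0.1889 -0.3118]  nu=[0.3239, -2.2205]  x^+=[-0.8361, 0.7876, 0.1172]  P^+=[0.2525 -0.0609 -0.1209; -0.0609 0.2048 0.0277; -0.1209 0.0277 0.6283]
step 5: x^-=[-0.7204, 0.9810, 0.0796]  P^-=[0.4532 -0.0513 -0.2314; -0.0513 0.3271 -0.0793; -0.2314 -0.0793 0.7345]  S=[0.9808 0.2614; 0.2614 0.9407]  K=[0.4529 0.0040; -0.0860 0.3799; -0.1800 -0.2988]  nu=[-2.3050, 0.2198]  x^+=[-1.7634, 1.2628, 0.4288]  P^+=[0.2510 -0.0594 -0.1148; -0.0594 0.2011 0.0234; -0.1148 0.0234 0.5906]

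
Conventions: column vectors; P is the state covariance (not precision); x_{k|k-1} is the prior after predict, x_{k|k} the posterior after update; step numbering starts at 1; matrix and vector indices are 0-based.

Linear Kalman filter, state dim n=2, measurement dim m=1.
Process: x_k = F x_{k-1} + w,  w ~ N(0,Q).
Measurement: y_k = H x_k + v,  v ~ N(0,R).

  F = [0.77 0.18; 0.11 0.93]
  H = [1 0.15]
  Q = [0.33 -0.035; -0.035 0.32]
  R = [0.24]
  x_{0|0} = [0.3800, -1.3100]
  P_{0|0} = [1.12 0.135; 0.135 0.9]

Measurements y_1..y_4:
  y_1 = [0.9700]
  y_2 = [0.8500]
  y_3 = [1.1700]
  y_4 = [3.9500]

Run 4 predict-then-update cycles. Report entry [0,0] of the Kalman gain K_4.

K[0,0] = 0.6156

step 1: x^-=[0.0568, -1.1765]  P^-=[1.0606 0.3099; 0.3099 1.1396]  S=[1.4192]  K=[0.7801; 0.3388]  nu=[1.0897]  x^+=[0.9068, -0.8073]  P^+=[0.1970 -0.0652; -0.0652 0.9767]
step 2: x^-=[0.5529, -0.6511]  P^-=[0.4604 0.0972; 0.0972 1.1538]  S=[0.7555]  K=[0.6287; 0.3577]  nu=[0.3947]  x^+=[0.8011, -0.5099]  P^+=[0.1618 -0.0727; -0.0727 1.0571]
step 3: x^-=[0.5251, -0.3861]  P^-=[0.4400 0.1022; 0.1022 1.2214]  S=[0.7381]  K=[0.6169; 0.3866]  nu=[0.7028]  x^+=[0.9586, -0.1143]  P^+=[0.1591 -0.0739; -0.0739 1.1110]
step 4: x^-=[0.7176, -0.0009]  P^-=[0.4399 0.1101; 0.1101 1.2678]  S=[0.7414]  K=[0.6156; 0.4050]  nu=[3.2326]  x^+=[2.7074, 1.3083]  P^+=[0.1589 -0.0747; -0.0747 1.1462]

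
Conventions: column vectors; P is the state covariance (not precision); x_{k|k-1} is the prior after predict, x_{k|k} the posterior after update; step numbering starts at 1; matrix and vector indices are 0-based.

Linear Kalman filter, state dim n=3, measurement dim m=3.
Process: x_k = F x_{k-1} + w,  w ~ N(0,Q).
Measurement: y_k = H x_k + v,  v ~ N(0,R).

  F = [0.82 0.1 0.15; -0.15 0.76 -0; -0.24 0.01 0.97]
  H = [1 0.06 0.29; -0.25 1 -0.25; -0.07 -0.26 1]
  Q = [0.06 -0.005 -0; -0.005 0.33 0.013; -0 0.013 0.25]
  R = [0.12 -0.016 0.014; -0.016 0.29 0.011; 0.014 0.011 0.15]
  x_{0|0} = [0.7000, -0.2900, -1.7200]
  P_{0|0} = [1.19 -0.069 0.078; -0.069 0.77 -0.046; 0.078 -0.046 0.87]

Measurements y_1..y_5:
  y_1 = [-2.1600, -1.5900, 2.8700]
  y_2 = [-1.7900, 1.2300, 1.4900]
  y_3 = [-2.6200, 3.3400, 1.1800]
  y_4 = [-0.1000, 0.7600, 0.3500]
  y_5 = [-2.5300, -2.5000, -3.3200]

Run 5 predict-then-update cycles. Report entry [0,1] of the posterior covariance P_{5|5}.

step 1: x^-=[0.2870, -0.3254, -1.8393]  P^-=[0.8939 -0.1418 -0.0510; -0.1418 0.8173 0.0291; -0.0510 0.0291 1.1003]  S=[1.0638 -0.3854 0.2448; -0.3854 1.2819 -0.4173; 0.2448 -0.4173 1.2968]  K=[0.8382 -0.1047 -0.2511; 0.1704 0.7336 0.0702; 0.1013 0.1313 0.8685]  nu=[-1.8941, -1.6527, 4.6448]  x^+=[-2.2940, -1.5345, 1.7859]  P^+=[0.1080 -0.0261 -0.0263; -0.0261 0.2236 0.0773; -0.0263 0.0773 0.1514]
step 2: x^-=[-1.7666, -0.8221, 2.2676]  P^-=[0.1298 -0.0078 -0.0110; -0.0078 0.4675 0.0842; -0.0110 0.0842 0.4126]  S=[0.2818 -0.0313 0.1073; -0.0313 0.7518 -0.1192; 0.1073 -0.1192 0.5523]  K=[0.4952 -0.0514 -0.1399; 0.2176 0.6090 0.0225; 0.1474 0.0957 0.7008]  nu=[-0.6316, 2.1774, -1.1150]  x^+=[-2.0354, 0.3415, 1.6014]  P^+=[0.0629 -0.0120 -0.0133; -0.0120 0.1855 0.0605; -0.0133 0.0605 0.1230]
step 3: x^-=[-1.3947, 0.5648, 2.0452]  P^-=[0.1035 0.0013 0.0017; 0.0013 0.4413 0.0654; 0.0017 0.0654 0.3768]  S=[0.2602 -0.0240 0.1095; -0.0240 0.7282 -0.1269; 0.1095 -0.1269 0.5230]  K=[0.4441 -0.0395 -0.1138; 0.2342 0.5908 -0.0002; 0.1661 0.0826 0.6731]  nu=[-1.8523, 2.9378, -0.8160]  x^+=[-2.2407, 1.8669, 1.4311]  P^+=[0.0556 -0.0083 -0.0095; -0.0083 0.1795 0.0558; -0.0095 0.0558 0.1180]
step 4: x^-=[-1.4360, 1.7549, 1.9445]  P^-=[0.0998 0.0033 0.0048; 0.0033 0.4368 0.0604; 0.0048 0.0604 0.3699]  S=[0.2578 -0.0232 0.1103; -0.0232 0.7249 -0.1300; 0.1103 -0.1300 0.5179]  K=[0.4363 -0.0369 -0.1081; 0.2382 0.5871 -0.0064; 0.1705 0.0792 0.6667]  nu=[0.6668, -0.8678, -1.2388]  x^+=[-0.9791, 1.4121, 1.1635]  P^+=[0.0544 -0.0074 -0.0086; -0.0074 0.1782 0.0546; -0.0086 0.0546 0.1169]
step 5: x^-=[-0.4871, 1.2201, 1.3777]  P^-=[0.0993 0.0037 0.0054; 0.0037 0.4358 0.0592; 0.0054 0.0592 0.3682]  S=[0.2575 -0.0231 0.1104; -0.0231 0.7242 -0.1308; 0.1104 -0.1308 0.5168]  K=[0.4352 -0.0364 -0.1071; 0.2389 0.5863 -0.0078; 0.1713 0.0785 0.6653]  nu=[-2.5156, -3.4974, -4.4146]  x^+=[-0.9819, -1.3968, -2.2646]  P^+=[0.0542 -0.0073 -0.0085; -0.0073 0.1779 0.0544; -0.0085 0.0544 0.1166]

P_post[0,1] = -0.0073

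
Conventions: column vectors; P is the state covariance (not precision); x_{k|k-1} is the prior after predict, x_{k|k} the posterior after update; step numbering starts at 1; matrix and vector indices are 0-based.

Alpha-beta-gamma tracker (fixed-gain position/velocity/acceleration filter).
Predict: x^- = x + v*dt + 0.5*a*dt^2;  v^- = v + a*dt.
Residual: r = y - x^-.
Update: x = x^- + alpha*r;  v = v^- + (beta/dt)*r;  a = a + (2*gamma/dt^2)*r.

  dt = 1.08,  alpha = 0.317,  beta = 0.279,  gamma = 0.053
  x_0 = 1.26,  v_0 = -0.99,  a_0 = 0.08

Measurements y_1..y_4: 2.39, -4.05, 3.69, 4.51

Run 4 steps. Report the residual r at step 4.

step 1: x_pred=0.2375  r=2.1525  x^+=0.9198  v^+=-0.3475  a^+=0.2756
step 2: x_pred=0.7052  r=-4.7552  x^+=-0.8022  v^+=-1.2783  a^+=-0.1565
step 3: x_pred=-2.2740  r=5.9640  x^+=-0.3834  v^+=0.0934  a^+=0.3855
step 4: x_pred=-0.0578  r=4.5678  x^+=1.3902  v^+=1.6897  a^+=0.8006

resid = 4.5678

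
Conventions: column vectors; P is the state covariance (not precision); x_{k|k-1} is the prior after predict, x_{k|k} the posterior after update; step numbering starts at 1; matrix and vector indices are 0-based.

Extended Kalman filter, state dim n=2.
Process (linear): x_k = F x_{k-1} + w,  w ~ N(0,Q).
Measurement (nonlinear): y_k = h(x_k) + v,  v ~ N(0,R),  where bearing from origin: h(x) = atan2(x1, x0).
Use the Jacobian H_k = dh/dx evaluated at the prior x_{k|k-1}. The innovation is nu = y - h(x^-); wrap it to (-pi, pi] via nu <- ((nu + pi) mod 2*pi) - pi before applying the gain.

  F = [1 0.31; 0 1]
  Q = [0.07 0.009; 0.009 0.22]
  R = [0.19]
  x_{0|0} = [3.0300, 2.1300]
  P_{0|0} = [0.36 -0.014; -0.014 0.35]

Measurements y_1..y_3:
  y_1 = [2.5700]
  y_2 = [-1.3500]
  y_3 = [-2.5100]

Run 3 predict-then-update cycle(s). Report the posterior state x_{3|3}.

step 1: x^-=[3.6903, 2.1300]  P^-=[0.4550 0.1035; 0.1035 0.5700]  H_jac=[-0.1173 0.2033]  S=[0.2149]  K=[-0.1505; 0.4827]  nu=[2.0465]  x^+=[3.3823, 3.1178]  P^+=[0.4501 0.1191; 0.1191 0.5199]
step 2: x^-=[4.3488, 3.1178]  P^-=[0.6439 0.2893; 0.2893 0.7399]  H_jac=[-0.1089 0.1519]  S=[0.2051]  K=[-0.1276; 0.3943]  nu=[-1.9720]  x^+=[4.6005, 2.3403]  P^+=[0.6406 0.2996; 0.2996 0.7080]
step 3: x^-=[5.3260, 2.3403]  P^-=[0.9644 0.5281; 0.5281 0.9280]  H_jac=[-0.0692 0.1574]  S=[0.2061]  K=[0.0797; 0.5314]  nu=[-2.9240]  x^+=[5.0930, 0.7864]  P^+=[0.9631 0.5194; 0.5194 0.8698]

x_post = [5.0930, 0.7864]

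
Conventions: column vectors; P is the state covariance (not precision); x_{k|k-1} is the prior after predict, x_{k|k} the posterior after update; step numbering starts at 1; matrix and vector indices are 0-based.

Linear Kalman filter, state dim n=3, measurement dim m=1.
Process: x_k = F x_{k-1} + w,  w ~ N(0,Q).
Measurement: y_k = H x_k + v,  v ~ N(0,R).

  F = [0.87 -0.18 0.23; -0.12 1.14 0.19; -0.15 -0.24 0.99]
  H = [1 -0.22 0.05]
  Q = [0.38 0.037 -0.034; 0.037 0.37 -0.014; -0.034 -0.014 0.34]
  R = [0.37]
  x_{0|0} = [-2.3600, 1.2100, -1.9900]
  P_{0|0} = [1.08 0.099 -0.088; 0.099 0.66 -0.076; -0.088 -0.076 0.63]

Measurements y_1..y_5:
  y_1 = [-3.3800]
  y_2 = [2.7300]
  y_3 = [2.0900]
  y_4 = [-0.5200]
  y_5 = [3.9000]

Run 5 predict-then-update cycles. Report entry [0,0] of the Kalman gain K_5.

step 1: x^-=[-2.7287, 1.2845, -1.9065]  P^-=[1.1922 -0.1128 -0.0760; -0.1128 1.2100 -0.1401; -0.0760 -0.1401 1.0892]  S=[1.6686]  K=[0.7271; -0.2313; 0.0056]  nu=[-0.2734]  x^+=[-2.9275, 1.3477, -1.9080]  P^+=[0.3101 0.1679 -0.0827; 0.1679 1.1207 -0.1379; -0.0827 -0.1379 1.0891]
step 2: x^-=[-3.2283, 1.5252, -1.7733]  P^-=[0.6344 -0.0505 0.1552; -0.0505 1.7684 -0.2712; 0.1552 -0.2712 1.5812]  S=[1.1376]  K=[0.5742; -0.3983; 0.2584]  nu=[6.3825]  x^+=[0.4366, -1.0168, -0.1242]  P^+=[0.2593 0.2097 -0.0136; 0.2097 1.5880 -0.1542; -0.0136 -0.1542 1.5052]
step 3: x^-=[0.5343, -1.2352, 0.0556]  P^-=[0.6490 -0.0747 0.3301; -0.0747 2.3682 -0.3555; 0.3301 -0.3555 2.0050]  S=[1.2123]  K=[0.5625; -0.5060; 0.4195]  nu=[1.2812]  x^+=[1.2550, -1.8835, 0.5931]  P^+=[0.2654 0.2704 0.0441; 0.2704 2.0578 -0.0981; 0.0441 -0.0981 1.7916]
step 4: x^-=[1.5673, -2.1851, 0.8509]  P^-=[0.6834 -0.0770 0.4384; -0.0770 2.9944 -0.3864; 0.4384 -0.3864 2.2734]  S=[1.2902]  K=[0.5598; -0.5852; 0.4938]  nu=[-2.6105]  x^+=[0.1059, -0.6574, -0.4380]  P^+=[0.2791 0.3457 0.0818; 0.3457 2.5525 -0.0136; 0.0818 -0.0136 1.9589]
step 5: x^-=[0.1097, -0.8454, -0.2918]  P^-=[0.7031 -0.0718 0.4938; -0.0718 3.6578 -0.4148; 0.4938 -0.4148 2.4203]  S=[1.3463]  K=[0.5523; -0.6665; 0.5244]  nu=[3.6189]  x^+=[2.1086, -3.2572, 1.6062]  P^+=[0.2924 0.4238 0.1038; 0.4238 3.0598 0.0557; 0.1038 0.0557 2.0500]

K[0,0] = 0.5523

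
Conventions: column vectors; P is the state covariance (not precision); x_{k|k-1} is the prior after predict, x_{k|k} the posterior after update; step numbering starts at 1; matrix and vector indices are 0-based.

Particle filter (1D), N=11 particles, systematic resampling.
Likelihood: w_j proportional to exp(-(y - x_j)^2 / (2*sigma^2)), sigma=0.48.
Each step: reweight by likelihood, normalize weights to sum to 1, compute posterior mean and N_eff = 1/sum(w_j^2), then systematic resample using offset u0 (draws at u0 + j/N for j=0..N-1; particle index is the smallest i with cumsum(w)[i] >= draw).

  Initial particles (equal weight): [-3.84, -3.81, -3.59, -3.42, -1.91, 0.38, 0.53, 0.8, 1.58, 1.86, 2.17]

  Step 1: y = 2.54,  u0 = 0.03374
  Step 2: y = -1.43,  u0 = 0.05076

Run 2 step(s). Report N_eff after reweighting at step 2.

N_eff = 1.1821

step 1: w=[0.0000, 0.0000, 0.0000, 0.0000, 0.0000, 0.0000, 0.0001, 0.0011, 0.1086, 0.2941, 0.5960]  mean=2.0130  Neff=2.2048  idx=[8, 9, 9, 9, 9, 10, 10, 10, 10, 10, 10]
step 2: w=[0.9189, 0.0200, 0.0200, 0.0200, 0.0200, 0.0002, 0.0002, 0.0002, 0.0002, 0.0002, 0.0002]  mean=1.6031  Neff=1.1821  idx=[0, 0, 0, 0, 0, 0, 0, 0, 0, 0, 3]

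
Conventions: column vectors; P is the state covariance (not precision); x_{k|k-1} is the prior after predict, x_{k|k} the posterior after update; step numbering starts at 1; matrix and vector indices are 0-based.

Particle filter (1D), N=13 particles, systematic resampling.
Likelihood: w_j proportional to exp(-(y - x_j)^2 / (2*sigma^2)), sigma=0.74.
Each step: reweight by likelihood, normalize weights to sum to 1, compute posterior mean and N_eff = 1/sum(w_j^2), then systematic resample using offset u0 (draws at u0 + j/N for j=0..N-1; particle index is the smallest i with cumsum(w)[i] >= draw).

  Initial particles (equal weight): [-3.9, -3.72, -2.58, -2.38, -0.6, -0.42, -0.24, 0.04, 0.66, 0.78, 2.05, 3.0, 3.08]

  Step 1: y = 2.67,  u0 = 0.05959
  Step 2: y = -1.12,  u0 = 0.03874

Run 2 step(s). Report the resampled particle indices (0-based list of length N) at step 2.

resampled_idx = [0, 0, 0, 1, 1, 1, 2, 2, 2, 2, 3, 3, 3]

step 1: w=[0.0000, 0.0000, 0.0000, 0.0000, 0.0000, 0.0001, 0.0002, 0.0007, 0.0099, 0.0151, 0.2779, 0.3574, 0.3386]  mean=2.7034  Neff=3.1248  idx=[10, 10, 10, 10, 11, 11, 11, 11, 12, 12, 12, 12, 12]
step 2: w=[0.2492, 0.2492, 0.2492, 0.2492, 0.0004, 0.0004, 0.0004, 0.0004, 0.0002, 0.0002, 0.0002, 0.0002, 0.0002]  mean=2.0530  Neff=4.0241  idx=[0, 0, 0, 1, 1, 1, 2, 2, 2, 2, 3, 3, 3]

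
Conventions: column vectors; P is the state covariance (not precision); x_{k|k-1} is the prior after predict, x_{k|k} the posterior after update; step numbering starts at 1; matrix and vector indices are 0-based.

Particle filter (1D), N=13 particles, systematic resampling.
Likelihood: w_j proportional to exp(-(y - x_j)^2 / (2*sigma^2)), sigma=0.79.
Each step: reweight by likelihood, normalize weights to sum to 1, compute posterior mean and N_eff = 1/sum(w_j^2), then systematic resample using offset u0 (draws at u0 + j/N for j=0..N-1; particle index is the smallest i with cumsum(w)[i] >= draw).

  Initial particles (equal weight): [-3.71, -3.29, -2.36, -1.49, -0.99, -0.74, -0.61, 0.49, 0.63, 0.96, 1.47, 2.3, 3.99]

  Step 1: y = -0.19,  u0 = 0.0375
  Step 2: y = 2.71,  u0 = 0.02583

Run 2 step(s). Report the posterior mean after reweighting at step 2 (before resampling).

post_mean = 0.7482

step 1: w=[0.0000, 0.0001, 0.0054, 0.0605, 0.1402, 0.1837, 0.2033, 0.1617, 0.1366, 0.0812, 0.0257, 0.0016, 0.0000]  mean=-0.2172  Neff=6.6455  idx=[3, 4, 4, 5, 5, 6, 6, 6, 7, 7, 8, 8, 9]
step 2: w=[0.0000, 0.0001, 0.0001, 0.0004, 0.0004, 0.0008, 0.0008, 0.0008, 0.1028, 0.1028, 0.1665, 0.1665, 0.4582]  mean=0.7482  Neff=3.4901  idx=[8, 8, 9, 10, 10, 11, 11, 12, 12, 12, 12, 12, 12]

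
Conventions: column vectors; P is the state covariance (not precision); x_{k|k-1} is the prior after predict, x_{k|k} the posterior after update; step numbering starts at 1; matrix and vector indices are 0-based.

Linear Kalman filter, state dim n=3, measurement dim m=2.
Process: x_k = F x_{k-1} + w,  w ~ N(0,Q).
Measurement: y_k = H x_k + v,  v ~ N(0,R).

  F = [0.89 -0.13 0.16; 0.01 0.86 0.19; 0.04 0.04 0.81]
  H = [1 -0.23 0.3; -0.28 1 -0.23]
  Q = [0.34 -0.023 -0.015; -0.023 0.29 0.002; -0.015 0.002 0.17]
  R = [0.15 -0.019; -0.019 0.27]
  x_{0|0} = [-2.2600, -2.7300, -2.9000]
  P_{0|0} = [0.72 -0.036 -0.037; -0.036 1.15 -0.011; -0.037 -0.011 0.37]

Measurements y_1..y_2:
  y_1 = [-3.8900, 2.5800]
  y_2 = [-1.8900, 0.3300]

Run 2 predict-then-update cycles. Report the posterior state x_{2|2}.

x_post = [-1.8674, -0.5439, -1.9543]

step 1: x^-=[-2.1205, -2.9214, -2.5486]  P^-=[0.9375 -0.1690 0.0257; -0.1690 1.1496 0.0892; 0.0257 0.0892 0.4125]  S=[1.2662 -0.7308; -0.7308 1.5718]  K=[0.8427 0.1135; 0.1515 0.8189; 0.1327 0.0535]  nu=[-1.6768, 4.3215]  x^+=[-3.0429, 0.3633, -2.5399]  P^+=[0.1579 0.0401 -0.0815; 0.0401 0.2479 0.0802; -0.0815 0.0802 0.3961]
step 2: x^-=[-3.1618, -0.2006, -2.1645]  P^-=[0.4436 -0.0115 -0.0253; -0.0115 0.5143 0.1282; -0.0253 0.1282 0.4306]  S=[0.6319 -0.2502; -0.2502 0.7860]  K=[0.7194 0.0638; 0.1160 0.6578; 0.1556 0.0956]  nu=[1.8750, -0.8525]  x^+=[-1.8674, -0.5439, -1.9543]  P^+=[0.1363 0.0231 -0.0811; 0.0231 0.2039 0.0957; -0.0811 0.0957 0.4155]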